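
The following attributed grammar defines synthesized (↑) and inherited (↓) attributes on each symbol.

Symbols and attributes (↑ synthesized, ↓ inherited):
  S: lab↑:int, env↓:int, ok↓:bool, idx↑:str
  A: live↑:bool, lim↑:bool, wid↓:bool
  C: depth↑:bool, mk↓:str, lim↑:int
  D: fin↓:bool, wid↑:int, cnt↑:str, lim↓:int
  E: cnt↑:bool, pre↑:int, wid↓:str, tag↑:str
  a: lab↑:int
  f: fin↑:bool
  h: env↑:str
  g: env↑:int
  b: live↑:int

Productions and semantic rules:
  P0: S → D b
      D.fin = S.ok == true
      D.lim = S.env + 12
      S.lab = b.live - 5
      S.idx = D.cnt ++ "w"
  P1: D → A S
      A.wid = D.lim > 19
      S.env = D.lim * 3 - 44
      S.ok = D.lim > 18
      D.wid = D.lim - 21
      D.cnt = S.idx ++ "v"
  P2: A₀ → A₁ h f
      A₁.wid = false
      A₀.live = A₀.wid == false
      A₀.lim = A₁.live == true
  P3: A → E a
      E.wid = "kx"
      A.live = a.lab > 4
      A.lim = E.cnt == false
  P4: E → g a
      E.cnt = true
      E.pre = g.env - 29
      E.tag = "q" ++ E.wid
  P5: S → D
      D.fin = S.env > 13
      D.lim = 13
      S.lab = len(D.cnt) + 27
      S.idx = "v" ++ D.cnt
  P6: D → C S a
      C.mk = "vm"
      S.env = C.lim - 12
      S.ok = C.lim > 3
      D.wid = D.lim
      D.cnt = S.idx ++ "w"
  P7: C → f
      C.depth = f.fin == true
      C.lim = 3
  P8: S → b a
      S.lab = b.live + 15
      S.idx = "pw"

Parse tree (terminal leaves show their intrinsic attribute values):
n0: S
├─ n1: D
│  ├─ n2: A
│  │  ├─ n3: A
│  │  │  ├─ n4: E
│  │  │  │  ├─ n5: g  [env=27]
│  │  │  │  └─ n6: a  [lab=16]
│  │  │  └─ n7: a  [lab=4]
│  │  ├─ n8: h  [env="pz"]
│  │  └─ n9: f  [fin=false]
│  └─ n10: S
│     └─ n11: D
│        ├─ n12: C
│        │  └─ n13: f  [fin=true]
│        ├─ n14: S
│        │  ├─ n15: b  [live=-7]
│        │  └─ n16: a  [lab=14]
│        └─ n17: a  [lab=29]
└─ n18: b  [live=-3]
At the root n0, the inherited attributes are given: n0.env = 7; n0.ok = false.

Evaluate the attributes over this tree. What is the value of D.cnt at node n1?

"vpwwv"

1. n0.env = 7  [given at root]
2. n0.ok = false  [given at root]
3. n1.fin = false  [S.ok == true]
4. n1.lim = 19  [S.env + 12]
5. n2.wid = false  [D.lim > 19]
6. n3.wid = false  [false]
7. n4.wid = "kx"  ["kx"]
8. n5.env = 27  [terminal]
9. n6.lab = 16  [terminal]
10. n4.cnt = true  [true]
11. n4.pre = -2  [g.env - 29]
12. n4.tag = "qkx"  ["q" ++ E.wid]
13. n7.lab = 4  [terminal]
14. n3.live = false  [a.lab > 4]
15. n3.lim = false  [E.cnt == false]
16. n8.env = "pz"  [terminal]
17. n9.fin = false  [terminal]
18. n2.live = true  [A₀.wid == false]
19. n2.lim = false  [A₁.live == true]
20. n10.env = 13  [D.lim * 3 - 44]
21. n10.ok = true  [D.lim > 18]
22. n11.fin = false  [S.env > 13]
23. n11.lim = 13  [13]
24. n12.mk = "vm"  ["vm"]
25. n13.fin = true  [terminal]
26. n12.depth = true  [f.fin == true]
27. n12.lim = 3  [3]
28. n14.env = -9  [C.lim - 12]
29. n14.ok = false  [C.lim > 3]
30. n15.live = -7  [terminal]
31. n16.lab = 14  [terminal]
32. n14.lab = 8  [b.live + 15]
33. n14.idx = "pw"  ["pw"]
34. n17.lab = 29  [terminal]
35. n11.wid = 13  [D.lim]
36. n11.cnt = "pww"  [S.idx ++ "w"]
37. n10.lab = 30  [len(D.cnt) + 27]
38. n10.idx = "vpww"  ["v" ++ D.cnt]
39. n1.wid = -2  [D.lim - 21]
40. n1.cnt = "vpwwv"  [S.idx ++ "v"]
41. n18.live = -3  [terminal]
42. n0.lab = -8  [b.live - 5]
43. n0.idx = "vpwwvw"  [D.cnt ++ "w"]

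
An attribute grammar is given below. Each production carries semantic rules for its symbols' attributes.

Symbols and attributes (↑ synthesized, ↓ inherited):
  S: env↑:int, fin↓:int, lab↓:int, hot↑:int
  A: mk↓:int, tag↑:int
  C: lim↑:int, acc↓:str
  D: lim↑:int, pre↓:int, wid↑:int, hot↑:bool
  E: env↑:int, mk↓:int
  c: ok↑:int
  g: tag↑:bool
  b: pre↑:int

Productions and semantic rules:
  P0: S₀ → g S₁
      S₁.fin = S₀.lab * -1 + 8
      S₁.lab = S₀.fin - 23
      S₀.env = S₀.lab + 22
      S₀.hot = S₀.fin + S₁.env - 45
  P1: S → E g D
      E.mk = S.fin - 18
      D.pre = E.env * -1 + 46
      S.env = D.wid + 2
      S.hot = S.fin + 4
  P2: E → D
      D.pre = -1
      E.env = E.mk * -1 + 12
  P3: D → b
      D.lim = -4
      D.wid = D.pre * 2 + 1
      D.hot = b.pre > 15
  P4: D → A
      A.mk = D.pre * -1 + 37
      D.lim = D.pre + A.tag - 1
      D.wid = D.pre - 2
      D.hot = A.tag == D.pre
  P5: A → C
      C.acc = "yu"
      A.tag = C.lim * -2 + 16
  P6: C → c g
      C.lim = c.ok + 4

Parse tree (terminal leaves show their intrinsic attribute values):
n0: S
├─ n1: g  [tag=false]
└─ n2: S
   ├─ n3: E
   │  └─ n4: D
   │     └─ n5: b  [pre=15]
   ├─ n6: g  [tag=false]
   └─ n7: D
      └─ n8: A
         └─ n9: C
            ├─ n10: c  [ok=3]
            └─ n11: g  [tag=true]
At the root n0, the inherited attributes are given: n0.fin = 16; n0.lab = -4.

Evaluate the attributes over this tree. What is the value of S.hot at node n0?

-1

1. n0.fin = 16  [given at root]
2. n0.lab = -4  [given at root]
3. n1.tag = false  [terminal]
4. n2.fin = 12  [S₀.lab * -1 + 8]
5. n2.lab = -7  [S₀.fin - 23]
6. n3.mk = -6  [S.fin - 18]
7. n4.pre = -1  [-1]
8. n5.pre = 15  [terminal]
9. n4.lim = -4  [-4]
10. n4.wid = -1  [D.pre * 2 + 1]
11. n4.hot = false  [b.pre > 15]
12. n3.env = 18  [E.mk * -1 + 12]
13. n6.tag = false  [terminal]
14. n7.pre = 28  [E.env * -1 + 46]
15. n8.mk = 9  [D.pre * -1 + 37]
16. n9.acc = "yu"  ["yu"]
17. n10.ok = 3  [terminal]
18. n11.tag = true  [terminal]
19. n9.lim = 7  [c.ok + 4]
20. n8.tag = 2  [C.lim * -2 + 16]
21. n7.lim = 29  [D.pre + A.tag - 1]
22. n7.wid = 26  [D.pre - 2]
23. n7.hot = false  [A.tag == D.pre]
24. n2.env = 28  [D.wid + 2]
25. n2.hot = 16  [S.fin + 4]
26. n0.env = 18  [S₀.lab + 22]
27. n0.hot = -1  [S₀.fin + S₁.env - 45]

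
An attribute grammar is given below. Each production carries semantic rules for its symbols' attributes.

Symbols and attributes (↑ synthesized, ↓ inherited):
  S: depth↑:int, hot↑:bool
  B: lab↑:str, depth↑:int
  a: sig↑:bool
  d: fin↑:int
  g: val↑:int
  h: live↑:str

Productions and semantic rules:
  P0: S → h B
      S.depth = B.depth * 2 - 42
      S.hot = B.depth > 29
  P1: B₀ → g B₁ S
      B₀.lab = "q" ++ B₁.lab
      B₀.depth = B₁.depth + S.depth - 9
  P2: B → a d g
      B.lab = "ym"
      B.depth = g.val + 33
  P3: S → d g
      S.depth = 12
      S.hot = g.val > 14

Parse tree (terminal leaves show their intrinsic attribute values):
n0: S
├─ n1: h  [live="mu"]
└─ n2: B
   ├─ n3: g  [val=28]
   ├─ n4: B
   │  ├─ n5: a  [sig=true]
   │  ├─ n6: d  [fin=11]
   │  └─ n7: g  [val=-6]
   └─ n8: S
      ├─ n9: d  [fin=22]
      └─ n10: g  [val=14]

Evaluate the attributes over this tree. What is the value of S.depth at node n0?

1. n1.live = "mu"  [terminal]
2. n3.val = 28  [terminal]
3. n5.sig = true  [terminal]
4. n6.fin = 11  [terminal]
5. n7.val = -6  [terminal]
6. n4.lab = "ym"  ["ym"]
7. n4.depth = 27  [g.val + 33]
8. n9.fin = 22  [terminal]
9. n10.val = 14  [terminal]
10. n8.depth = 12  [12]
11. n8.hot = false  [g.val > 14]
12. n2.lab = "qym"  ["q" ++ B₁.lab]
13. n2.depth = 30  [B₁.depth + S.depth - 9]
14. n0.depth = 18  [B.depth * 2 - 42]
15. n0.hot = true  [B.depth > 29]

18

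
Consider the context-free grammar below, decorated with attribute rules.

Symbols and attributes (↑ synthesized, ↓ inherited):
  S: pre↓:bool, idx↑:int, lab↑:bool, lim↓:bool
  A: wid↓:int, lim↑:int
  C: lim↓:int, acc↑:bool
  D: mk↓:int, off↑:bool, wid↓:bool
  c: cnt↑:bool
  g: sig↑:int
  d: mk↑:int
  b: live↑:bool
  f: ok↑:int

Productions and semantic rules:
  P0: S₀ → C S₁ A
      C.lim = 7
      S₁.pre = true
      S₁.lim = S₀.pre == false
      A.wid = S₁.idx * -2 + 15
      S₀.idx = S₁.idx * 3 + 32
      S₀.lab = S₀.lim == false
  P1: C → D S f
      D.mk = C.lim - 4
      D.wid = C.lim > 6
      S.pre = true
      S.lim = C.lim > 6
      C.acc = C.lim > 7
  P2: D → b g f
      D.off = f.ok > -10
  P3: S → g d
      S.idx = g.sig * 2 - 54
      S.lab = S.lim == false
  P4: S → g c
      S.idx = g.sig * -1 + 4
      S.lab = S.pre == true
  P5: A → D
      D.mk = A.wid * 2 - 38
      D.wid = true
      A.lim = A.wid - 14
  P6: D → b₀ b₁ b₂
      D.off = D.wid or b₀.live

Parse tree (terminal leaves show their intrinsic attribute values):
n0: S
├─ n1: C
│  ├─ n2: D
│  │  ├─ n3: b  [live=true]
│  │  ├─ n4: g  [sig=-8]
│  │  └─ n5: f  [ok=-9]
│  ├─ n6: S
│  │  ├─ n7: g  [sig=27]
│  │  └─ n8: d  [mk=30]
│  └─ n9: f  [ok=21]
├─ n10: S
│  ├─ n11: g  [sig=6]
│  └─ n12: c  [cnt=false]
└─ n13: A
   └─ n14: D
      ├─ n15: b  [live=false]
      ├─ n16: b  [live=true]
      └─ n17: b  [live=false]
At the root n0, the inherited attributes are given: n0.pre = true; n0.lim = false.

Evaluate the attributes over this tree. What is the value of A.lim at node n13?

5

1. n0.pre = true  [given at root]
2. n0.lim = false  [given at root]
3. n1.lim = 7  [7]
4. n2.mk = 3  [C.lim - 4]
5. n2.wid = true  [C.lim > 6]
6. n3.live = true  [terminal]
7. n4.sig = -8  [terminal]
8. n5.ok = -9  [terminal]
9. n2.off = true  [f.ok > -10]
10. n6.pre = true  [true]
11. n6.lim = true  [C.lim > 6]
12. n7.sig = 27  [terminal]
13. n8.mk = 30  [terminal]
14. n6.idx = 0  [g.sig * 2 - 54]
15. n6.lab = false  [S.lim == false]
16. n9.ok = 21  [terminal]
17. n1.acc = false  [C.lim > 7]
18. n10.pre = true  [true]
19. n10.lim = false  [S₀.pre == false]
20. n11.sig = 6  [terminal]
21. n12.cnt = false  [terminal]
22. n10.idx = -2  [g.sig * -1 + 4]
23. n10.lab = true  [S.pre == true]
24. n13.wid = 19  [S₁.idx * -2 + 15]
25. n14.mk = 0  [A.wid * 2 - 38]
26. n14.wid = true  [true]
27. n15.live = false  [terminal]
28. n16.live = true  [terminal]
29. n17.live = false  [terminal]
30. n14.off = true  [D.wid or b₀.live]
31. n13.lim = 5  [A.wid - 14]
32. n0.idx = 26  [S₁.idx * 3 + 32]
33. n0.lab = true  [S₀.lim == false]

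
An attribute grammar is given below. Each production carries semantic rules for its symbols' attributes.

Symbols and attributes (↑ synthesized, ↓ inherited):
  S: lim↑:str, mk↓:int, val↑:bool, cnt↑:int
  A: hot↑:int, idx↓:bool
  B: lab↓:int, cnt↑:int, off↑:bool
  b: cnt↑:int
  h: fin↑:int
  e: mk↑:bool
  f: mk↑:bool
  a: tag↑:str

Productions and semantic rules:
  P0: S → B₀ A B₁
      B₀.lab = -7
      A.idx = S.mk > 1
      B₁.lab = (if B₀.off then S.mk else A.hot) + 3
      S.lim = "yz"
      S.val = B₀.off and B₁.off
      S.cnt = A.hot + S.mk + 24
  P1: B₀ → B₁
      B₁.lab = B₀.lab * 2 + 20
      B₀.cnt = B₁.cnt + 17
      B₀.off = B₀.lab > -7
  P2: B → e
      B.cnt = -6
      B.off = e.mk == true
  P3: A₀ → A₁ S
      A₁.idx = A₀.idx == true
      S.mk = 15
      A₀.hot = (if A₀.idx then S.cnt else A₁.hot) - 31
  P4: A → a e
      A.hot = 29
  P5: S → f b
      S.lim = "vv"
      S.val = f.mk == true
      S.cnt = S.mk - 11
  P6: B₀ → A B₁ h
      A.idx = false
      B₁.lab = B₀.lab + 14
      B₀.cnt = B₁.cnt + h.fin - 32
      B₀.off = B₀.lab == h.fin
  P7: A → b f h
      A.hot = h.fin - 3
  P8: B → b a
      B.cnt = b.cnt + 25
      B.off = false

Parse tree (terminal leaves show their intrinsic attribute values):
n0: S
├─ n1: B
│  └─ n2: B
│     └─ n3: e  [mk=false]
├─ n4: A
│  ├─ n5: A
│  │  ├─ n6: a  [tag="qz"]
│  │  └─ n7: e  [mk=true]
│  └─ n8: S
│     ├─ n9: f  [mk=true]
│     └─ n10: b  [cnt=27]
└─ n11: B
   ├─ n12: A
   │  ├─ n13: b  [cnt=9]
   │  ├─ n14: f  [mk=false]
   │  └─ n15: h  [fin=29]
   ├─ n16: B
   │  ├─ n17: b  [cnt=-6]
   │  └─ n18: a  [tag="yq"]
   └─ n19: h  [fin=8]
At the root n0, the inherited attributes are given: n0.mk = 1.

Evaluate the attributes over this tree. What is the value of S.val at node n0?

false

1. n0.mk = 1  [given at root]
2. n1.lab = -7  [-7]
3. n2.lab = 6  [B₀.lab * 2 + 20]
4. n3.mk = false  [terminal]
5. n2.cnt = -6  [-6]
6. n2.off = false  [e.mk == true]
7. n1.cnt = 11  [B₁.cnt + 17]
8. n1.off = false  [B₀.lab > -7]
9. n4.idx = false  [S.mk > 1]
10. n5.idx = false  [A₀.idx == true]
11. n6.tag = "qz"  [terminal]
12. n7.mk = true  [terminal]
13. n5.hot = 29  [29]
14. n8.mk = 15  [15]
15. n9.mk = true  [terminal]
16. n10.cnt = 27  [terminal]
17. n8.lim = "vv"  ["vv"]
18. n8.val = true  [f.mk == true]
19. n8.cnt = 4  [S.mk - 11]
20. n4.hot = -2  [(if A₀.idx then S.cnt else A₁.hot) - 31]
21. n11.lab = 1  [(if B₀.off then S.mk else A.hot) + 3]
22. n12.idx = false  [false]
23. n13.cnt = 9  [terminal]
24. n14.mk = false  [terminal]
25. n15.fin = 29  [terminal]
26. n12.hot = 26  [h.fin - 3]
27. n16.lab = 15  [B₀.lab + 14]
28. n17.cnt = -6  [terminal]
29. n18.tag = "yq"  [terminal]
30. n16.cnt = 19  [b.cnt + 25]
31. n16.off = false  [false]
32. n19.fin = 8  [terminal]
33. n11.cnt = -5  [B₁.cnt + h.fin - 32]
34. n11.off = false  [B₀.lab == h.fin]
35. n0.lim = "yz"  ["yz"]
36. n0.val = false  [B₀.off and B₁.off]
37. n0.cnt = 23  [A.hot + S.mk + 24]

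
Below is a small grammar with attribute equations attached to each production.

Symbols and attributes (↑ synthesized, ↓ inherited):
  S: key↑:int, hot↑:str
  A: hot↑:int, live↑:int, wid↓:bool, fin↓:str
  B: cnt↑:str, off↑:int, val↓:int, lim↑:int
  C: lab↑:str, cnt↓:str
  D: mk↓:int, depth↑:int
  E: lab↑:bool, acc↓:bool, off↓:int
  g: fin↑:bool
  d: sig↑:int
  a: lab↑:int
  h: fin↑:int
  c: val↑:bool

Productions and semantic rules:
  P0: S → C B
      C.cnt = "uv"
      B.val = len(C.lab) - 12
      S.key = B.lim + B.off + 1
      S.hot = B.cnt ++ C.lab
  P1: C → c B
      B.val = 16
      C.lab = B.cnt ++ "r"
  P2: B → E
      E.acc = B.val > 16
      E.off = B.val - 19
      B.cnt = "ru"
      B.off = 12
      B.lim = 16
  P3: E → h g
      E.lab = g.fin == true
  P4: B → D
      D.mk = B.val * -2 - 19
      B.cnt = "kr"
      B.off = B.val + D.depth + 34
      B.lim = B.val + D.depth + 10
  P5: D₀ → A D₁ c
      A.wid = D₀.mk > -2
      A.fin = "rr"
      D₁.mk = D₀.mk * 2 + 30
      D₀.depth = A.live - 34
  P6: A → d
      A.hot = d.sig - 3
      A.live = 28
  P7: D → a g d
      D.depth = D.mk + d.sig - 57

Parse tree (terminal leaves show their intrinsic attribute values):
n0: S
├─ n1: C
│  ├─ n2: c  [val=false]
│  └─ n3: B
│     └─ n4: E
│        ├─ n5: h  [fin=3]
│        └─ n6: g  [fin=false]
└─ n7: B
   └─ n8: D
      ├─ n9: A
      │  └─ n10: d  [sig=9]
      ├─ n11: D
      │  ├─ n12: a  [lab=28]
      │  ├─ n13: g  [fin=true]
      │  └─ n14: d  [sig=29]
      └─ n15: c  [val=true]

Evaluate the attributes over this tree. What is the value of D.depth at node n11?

1. n1.cnt = "uv"  ["uv"]
2. n2.val = false  [terminal]
3. n3.val = 16  [16]
4. n4.acc = false  [B.val > 16]
5. n4.off = -3  [B.val - 19]
6. n5.fin = 3  [terminal]
7. n6.fin = false  [terminal]
8. n4.lab = false  [g.fin == true]
9. n3.cnt = "ru"  ["ru"]
10. n3.off = 12  [12]
11. n3.lim = 16  [16]
12. n1.lab = "rur"  [B.cnt ++ "r"]
13. n7.val = -9  [len(C.lab) - 12]
14. n8.mk = -1  [B.val * -2 - 19]
15. n9.wid = true  [D₀.mk > -2]
16. n9.fin = "rr"  ["rr"]
17. n10.sig = 9  [terminal]
18. n9.hot = 6  [d.sig - 3]
19. n9.live = 28  [28]
20. n11.mk = 28  [D₀.mk * 2 + 30]
21. n12.lab = 28  [terminal]
22. n13.fin = true  [terminal]
23. n14.sig = 29  [terminal]
24. n11.depth = 0  [D.mk + d.sig - 57]
25. n15.val = true  [terminal]
26. n8.depth = -6  [A.live - 34]
27. n7.cnt = "kr"  ["kr"]
28. n7.off = 19  [B.val + D.depth + 34]
29. n7.lim = -5  [B.val + D.depth + 10]
30. n0.key = 15  [B.lim + B.off + 1]
31. n0.hot = "krrur"  [B.cnt ++ C.lab]

0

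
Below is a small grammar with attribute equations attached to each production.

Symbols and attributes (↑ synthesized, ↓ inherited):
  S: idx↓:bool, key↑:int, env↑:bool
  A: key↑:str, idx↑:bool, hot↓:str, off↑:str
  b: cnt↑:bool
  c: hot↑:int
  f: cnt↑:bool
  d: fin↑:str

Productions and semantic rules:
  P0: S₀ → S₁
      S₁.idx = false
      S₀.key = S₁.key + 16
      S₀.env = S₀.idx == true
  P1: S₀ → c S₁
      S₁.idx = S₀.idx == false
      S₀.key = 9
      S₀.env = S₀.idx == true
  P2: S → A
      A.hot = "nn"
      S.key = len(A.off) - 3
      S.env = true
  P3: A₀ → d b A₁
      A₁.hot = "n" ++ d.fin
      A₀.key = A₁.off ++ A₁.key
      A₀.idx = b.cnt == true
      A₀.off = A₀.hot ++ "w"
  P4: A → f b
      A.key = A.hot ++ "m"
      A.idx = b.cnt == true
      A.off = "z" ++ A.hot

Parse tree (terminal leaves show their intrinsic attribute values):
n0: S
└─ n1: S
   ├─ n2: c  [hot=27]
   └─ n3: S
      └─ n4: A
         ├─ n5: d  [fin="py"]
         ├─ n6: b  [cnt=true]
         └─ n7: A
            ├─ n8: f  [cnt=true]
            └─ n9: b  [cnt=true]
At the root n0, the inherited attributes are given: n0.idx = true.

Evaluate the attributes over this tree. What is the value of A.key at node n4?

"znpynpym"

1. n0.idx = true  [given at root]
2. n1.idx = false  [false]
3. n2.hot = 27  [terminal]
4. n3.idx = true  [S₀.idx == false]
5. n4.hot = "nn"  ["nn"]
6. n5.fin = "py"  [terminal]
7. n6.cnt = true  [terminal]
8. n7.hot = "npy"  ["n" ++ d.fin]
9. n8.cnt = true  [terminal]
10. n9.cnt = true  [terminal]
11. n7.key = "npym"  [A.hot ++ "m"]
12. n7.idx = true  [b.cnt == true]
13. n7.off = "znpy"  ["z" ++ A.hot]
14. n4.key = "znpynpym"  [A₁.off ++ A₁.key]
15. n4.idx = true  [b.cnt == true]
16. n4.off = "nnw"  [A₀.hot ++ "w"]
17. n3.key = 0  [len(A.off) - 3]
18. n3.env = true  [true]
19. n1.key = 9  [9]
20. n1.env = false  [S₀.idx == true]
21. n0.key = 25  [S₁.key + 16]
22. n0.env = true  [S₀.idx == true]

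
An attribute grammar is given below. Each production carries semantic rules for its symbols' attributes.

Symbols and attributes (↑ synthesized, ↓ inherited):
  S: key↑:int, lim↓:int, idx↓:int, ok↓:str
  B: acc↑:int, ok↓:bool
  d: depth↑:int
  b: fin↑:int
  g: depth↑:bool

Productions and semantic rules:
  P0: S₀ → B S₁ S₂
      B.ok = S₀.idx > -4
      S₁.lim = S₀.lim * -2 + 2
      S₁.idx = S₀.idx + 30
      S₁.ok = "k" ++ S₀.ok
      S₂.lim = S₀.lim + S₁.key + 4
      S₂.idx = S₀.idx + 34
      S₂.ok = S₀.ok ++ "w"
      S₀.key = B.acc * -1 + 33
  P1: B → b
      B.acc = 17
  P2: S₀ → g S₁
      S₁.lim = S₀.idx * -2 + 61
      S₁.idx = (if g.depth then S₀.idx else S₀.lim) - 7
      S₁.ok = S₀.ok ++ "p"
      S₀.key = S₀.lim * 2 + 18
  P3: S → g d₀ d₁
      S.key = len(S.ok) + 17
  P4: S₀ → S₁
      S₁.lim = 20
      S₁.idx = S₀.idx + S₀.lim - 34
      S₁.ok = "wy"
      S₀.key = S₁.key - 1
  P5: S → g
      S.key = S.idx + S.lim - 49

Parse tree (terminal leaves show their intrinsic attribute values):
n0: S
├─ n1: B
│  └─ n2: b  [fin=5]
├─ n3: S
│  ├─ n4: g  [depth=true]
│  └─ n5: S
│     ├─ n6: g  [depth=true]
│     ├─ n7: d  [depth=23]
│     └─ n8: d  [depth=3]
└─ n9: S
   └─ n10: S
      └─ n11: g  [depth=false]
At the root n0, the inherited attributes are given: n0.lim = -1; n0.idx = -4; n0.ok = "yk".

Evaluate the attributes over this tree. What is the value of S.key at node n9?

1. n0.lim = -1  [given at root]
2. n0.idx = -4  [given at root]
3. n0.ok = "yk"  [given at root]
4. n1.ok = false  [S₀.idx > -4]
5. n2.fin = 5  [terminal]
6. n1.acc = 17  [17]
7. n3.lim = 4  [S₀.lim * -2 + 2]
8. n3.idx = 26  [S₀.idx + 30]
9. n3.ok = "kyk"  ["k" ++ S₀.ok]
10. n4.depth = true  [terminal]
11. n5.lim = 9  [S₀.idx * -2 + 61]
12. n5.idx = 19  [(if g.depth then S₀.idx else S₀.lim) - 7]
13. n5.ok = "kykp"  [S₀.ok ++ "p"]
14. n6.depth = true  [terminal]
15. n7.depth = 23  [terminal]
16. n8.depth = 3  [terminal]
17. n5.key = 21  [len(S.ok) + 17]
18. n3.key = 26  [S₀.lim * 2 + 18]
19. n9.lim = 29  [S₀.lim + S₁.key + 4]
20. n9.idx = 30  [S₀.idx + 34]
21. n9.ok = "ykw"  [S₀.ok ++ "w"]
22. n10.lim = 20  [20]
23. n10.idx = 25  [S₀.idx + S₀.lim - 34]
24. n10.ok = "wy"  ["wy"]
25. n11.depth = false  [terminal]
26. n10.key = -4  [S.idx + S.lim - 49]
27. n9.key = -5  [S₁.key - 1]
28. n0.key = 16  [B.acc * -1 + 33]

-5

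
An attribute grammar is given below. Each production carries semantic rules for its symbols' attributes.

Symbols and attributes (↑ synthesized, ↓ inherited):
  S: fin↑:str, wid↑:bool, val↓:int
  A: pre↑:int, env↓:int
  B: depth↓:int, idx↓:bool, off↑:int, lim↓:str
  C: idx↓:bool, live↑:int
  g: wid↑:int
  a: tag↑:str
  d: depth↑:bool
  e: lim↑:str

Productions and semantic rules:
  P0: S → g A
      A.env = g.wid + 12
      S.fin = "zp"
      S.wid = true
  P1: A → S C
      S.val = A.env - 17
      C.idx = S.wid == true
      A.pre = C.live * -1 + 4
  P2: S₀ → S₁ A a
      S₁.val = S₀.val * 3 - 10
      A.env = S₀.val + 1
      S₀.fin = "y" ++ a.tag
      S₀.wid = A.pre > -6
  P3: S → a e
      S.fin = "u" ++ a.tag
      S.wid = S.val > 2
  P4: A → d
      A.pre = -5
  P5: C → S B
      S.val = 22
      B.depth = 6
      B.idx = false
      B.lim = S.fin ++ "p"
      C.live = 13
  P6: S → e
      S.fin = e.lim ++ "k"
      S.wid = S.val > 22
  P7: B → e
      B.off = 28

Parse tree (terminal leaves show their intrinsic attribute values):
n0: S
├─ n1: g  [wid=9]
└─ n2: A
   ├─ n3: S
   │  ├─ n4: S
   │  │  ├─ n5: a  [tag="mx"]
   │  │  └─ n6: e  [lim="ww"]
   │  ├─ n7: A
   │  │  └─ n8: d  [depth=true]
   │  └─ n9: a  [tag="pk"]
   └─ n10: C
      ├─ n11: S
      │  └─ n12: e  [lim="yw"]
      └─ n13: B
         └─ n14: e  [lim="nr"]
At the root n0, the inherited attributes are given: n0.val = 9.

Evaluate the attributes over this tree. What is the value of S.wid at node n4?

1. n0.val = 9  [given at root]
2. n1.wid = 9  [terminal]
3. n2.env = 21  [g.wid + 12]
4. n3.val = 4  [A.env - 17]
5. n4.val = 2  [S₀.val * 3 - 10]
6. n5.tag = "mx"  [terminal]
7. n6.lim = "ww"  [terminal]
8. n4.fin = "umx"  ["u" ++ a.tag]
9. n4.wid = false  [S.val > 2]
10. n7.env = 5  [S₀.val + 1]
11. n8.depth = true  [terminal]
12. n7.pre = -5  [-5]
13. n9.tag = "pk"  [terminal]
14. n3.fin = "ypk"  ["y" ++ a.tag]
15. n3.wid = true  [A.pre > -6]
16. n10.idx = true  [S.wid == true]
17. n11.val = 22  [22]
18. n12.lim = "yw"  [terminal]
19. n11.fin = "ywk"  [e.lim ++ "k"]
20. n11.wid = false  [S.val > 22]
21. n13.depth = 6  [6]
22. n13.idx = false  [false]
23. n13.lim = "ywkp"  [S.fin ++ "p"]
24. n14.lim = "nr"  [terminal]
25. n13.off = 28  [28]
26. n10.live = 13  [13]
27. n2.pre = -9  [C.live * -1 + 4]
28. n0.fin = "zp"  ["zp"]
29. n0.wid = true  [true]

false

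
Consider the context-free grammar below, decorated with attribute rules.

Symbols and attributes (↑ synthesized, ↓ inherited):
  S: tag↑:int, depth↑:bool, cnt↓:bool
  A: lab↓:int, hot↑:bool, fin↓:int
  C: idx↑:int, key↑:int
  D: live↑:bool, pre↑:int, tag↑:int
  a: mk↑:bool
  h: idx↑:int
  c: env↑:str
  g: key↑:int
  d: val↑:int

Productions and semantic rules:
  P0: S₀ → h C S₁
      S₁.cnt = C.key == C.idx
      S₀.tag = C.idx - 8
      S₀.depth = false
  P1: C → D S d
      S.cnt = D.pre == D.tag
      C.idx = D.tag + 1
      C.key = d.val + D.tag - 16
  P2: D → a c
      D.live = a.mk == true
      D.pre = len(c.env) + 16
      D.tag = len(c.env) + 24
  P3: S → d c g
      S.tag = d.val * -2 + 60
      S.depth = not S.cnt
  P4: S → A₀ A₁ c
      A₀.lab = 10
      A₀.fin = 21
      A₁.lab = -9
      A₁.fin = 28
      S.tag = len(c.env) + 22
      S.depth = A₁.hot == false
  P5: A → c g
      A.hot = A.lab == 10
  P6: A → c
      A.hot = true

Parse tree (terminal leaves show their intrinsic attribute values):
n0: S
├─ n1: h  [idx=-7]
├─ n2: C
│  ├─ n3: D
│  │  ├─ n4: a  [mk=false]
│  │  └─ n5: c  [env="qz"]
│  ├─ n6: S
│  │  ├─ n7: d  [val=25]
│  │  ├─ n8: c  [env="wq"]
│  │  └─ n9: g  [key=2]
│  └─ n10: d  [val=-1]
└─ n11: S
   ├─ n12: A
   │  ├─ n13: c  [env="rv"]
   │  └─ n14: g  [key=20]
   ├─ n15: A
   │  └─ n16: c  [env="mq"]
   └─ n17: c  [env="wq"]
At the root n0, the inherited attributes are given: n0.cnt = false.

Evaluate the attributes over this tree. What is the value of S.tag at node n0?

1. n0.cnt = false  [given at root]
2. n1.idx = -7  [terminal]
3. n4.mk = false  [terminal]
4. n5.env = "qz"  [terminal]
5. n3.live = false  [a.mk == true]
6. n3.pre = 18  [len(c.env) + 16]
7. n3.tag = 26  [len(c.env) + 24]
8. n6.cnt = false  [D.pre == D.tag]
9. n7.val = 25  [terminal]
10. n8.env = "wq"  [terminal]
11. n9.key = 2  [terminal]
12. n6.tag = 10  [d.val * -2 + 60]
13. n6.depth = true  [not S.cnt]
14. n10.val = -1  [terminal]
15. n2.idx = 27  [D.tag + 1]
16. n2.key = 9  [d.val + D.tag - 16]
17. n11.cnt = false  [C.key == C.idx]
18. n12.lab = 10  [10]
19. n12.fin = 21  [21]
20. n13.env = "rv"  [terminal]
21. n14.key = 20  [terminal]
22. n12.hot = true  [A.lab == 10]
23. n15.lab = -9  [-9]
24. n15.fin = 28  [28]
25. n16.env = "mq"  [terminal]
26. n15.hot = true  [true]
27. n17.env = "wq"  [terminal]
28. n11.tag = 24  [len(c.env) + 22]
29. n11.depth = false  [A₁.hot == false]
30. n0.tag = 19  [C.idx - 8]
31. n0.depth = false  [false]

19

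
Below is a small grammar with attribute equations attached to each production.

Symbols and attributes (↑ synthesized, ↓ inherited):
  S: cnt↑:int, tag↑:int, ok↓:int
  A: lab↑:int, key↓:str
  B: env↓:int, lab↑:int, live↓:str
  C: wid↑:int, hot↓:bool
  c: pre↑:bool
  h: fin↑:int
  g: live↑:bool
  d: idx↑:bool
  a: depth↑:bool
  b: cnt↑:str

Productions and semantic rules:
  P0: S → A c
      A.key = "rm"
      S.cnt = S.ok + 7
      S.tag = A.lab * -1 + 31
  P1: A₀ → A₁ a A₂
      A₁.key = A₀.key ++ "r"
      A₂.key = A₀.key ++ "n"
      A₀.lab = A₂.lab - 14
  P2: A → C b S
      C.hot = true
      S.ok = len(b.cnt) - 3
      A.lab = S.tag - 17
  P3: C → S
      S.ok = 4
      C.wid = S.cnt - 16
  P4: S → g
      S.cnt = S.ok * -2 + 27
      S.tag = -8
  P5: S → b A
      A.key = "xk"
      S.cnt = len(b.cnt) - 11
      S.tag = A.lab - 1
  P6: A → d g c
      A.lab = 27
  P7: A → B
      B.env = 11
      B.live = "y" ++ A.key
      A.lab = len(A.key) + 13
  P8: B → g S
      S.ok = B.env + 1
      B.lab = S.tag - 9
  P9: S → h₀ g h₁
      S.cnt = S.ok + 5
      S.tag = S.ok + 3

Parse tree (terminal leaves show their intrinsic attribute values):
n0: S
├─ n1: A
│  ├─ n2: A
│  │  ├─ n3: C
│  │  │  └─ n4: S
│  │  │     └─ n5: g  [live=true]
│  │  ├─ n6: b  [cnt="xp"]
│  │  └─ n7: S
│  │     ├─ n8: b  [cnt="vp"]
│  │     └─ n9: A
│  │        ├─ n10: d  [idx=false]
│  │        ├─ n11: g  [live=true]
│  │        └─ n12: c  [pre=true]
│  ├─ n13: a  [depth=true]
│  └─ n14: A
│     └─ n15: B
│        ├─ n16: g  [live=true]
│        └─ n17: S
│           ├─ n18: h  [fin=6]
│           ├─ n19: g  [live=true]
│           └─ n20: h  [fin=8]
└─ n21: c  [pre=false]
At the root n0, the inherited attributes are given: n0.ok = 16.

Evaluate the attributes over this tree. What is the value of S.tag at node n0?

29

1. n0.ok = 16  [given at root]
2. n1.key = "rm"  ["rm"]
3. n2.key = "rmr"  [A₀.key ++ "r"]
4. n3.hot = true  [true]
5. n4.ok = 4  [4]
6. n5.live = true  [terminal]
7. n4.cnt = 19  [S.ok * -2 + 27]
8. n4.tag = -8  [-8]
9. n3.wid = 3  [S.cnt - 16]
10. n6.cnt = "xp"  [terminal]
11. n7.ok = -1  [len(b.cnt) - 3]
12. n8.cnt = "vp"  [terminal]
13. n9.key = "xk"  ["xk"]
14. n10.idx = false  [terminal]
15. n11.live = true  [terminal]
16. n12.pre = true  [terminal]
17. n9.lab = 27  [27]
18. n7.cnt = -9  [len(b.cnt) - 11]
19. n7.tag = 26  [A.lab - 1]
20. n2.lab = 9  [S.tag - 17]
21. n13.depth = true  [terminal]
22. n14.key = "rmn"  [A₀.key ++ "n"]
23. n15.env = 11  [11]
24. n15.live = "yrmn"  ["y" ++ A.key]
25. n16.live = true  [terminal]
26. n17.ok = 12  [B.env + 1]
27. n18.fin = 6  [terminal]
28. n19.live = true  [terminal]
29. n20.fin = 8  [terminal]
30. n17.cnt = 17  [S.ok + 5]
31. n17.tag = 15  [S.ok + 3]
32. n15.lab = 6  [S.tag - 9]
33. n14.lab = 16  [len(A.key) + 13]
34. n1.lab = 2  [A₂.lab - 14]
35. n21.pre = false  [terminal]
36. n0.cnt = 23  [S.ok + 7]
37. n0.tag = 29  [A.lab * -1 + 31]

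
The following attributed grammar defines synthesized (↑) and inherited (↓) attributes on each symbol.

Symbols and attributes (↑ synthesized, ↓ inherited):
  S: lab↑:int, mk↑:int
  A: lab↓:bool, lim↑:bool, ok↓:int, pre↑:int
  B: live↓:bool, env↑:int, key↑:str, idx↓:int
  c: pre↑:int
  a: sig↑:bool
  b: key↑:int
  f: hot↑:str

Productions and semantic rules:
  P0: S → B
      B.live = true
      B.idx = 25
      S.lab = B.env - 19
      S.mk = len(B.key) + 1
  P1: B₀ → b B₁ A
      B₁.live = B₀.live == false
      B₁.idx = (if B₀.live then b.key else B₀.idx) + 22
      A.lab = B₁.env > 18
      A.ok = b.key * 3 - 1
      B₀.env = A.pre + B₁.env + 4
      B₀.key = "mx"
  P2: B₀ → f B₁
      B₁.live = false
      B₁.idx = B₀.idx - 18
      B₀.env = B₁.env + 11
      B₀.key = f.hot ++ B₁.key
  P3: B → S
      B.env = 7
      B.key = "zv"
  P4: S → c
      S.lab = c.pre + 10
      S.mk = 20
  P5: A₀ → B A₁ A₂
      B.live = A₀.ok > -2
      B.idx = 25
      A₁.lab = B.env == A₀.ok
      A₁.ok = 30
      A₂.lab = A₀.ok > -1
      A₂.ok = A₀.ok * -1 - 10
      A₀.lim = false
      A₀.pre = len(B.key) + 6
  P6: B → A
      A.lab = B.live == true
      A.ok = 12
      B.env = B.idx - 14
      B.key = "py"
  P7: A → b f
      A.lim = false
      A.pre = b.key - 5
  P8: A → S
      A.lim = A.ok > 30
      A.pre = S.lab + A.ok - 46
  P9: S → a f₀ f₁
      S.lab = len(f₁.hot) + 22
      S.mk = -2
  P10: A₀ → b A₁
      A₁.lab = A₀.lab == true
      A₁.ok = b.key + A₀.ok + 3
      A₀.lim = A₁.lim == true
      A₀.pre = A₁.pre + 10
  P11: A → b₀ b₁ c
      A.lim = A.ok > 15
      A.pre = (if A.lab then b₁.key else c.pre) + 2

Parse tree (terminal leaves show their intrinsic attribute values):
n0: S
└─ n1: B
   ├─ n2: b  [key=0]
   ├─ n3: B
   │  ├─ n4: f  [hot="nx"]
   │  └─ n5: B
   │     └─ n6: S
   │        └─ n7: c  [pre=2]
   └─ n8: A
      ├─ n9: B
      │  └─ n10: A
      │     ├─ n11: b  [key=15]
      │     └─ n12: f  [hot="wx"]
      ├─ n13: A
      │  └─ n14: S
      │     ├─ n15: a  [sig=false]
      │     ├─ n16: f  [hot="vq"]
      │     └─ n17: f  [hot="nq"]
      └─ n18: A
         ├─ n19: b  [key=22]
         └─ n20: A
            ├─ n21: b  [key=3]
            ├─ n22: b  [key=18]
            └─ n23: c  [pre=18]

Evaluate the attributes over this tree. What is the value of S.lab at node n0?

1. n1.live = true  [true]
2. n1.idx = 25  [25]
3. n2.key = 0  [terminal]
4. n3.live = false  [B₀.live == false]
5. n3.idx = 22  [(if B₀.live then b.key else B₀.idx) + 22]
6. n4.hot = "nx"  [terminal]
7. n5.live = false  [false]
8. n5.idx = 4  [B₀.idx - 18]
9. n7.pre = 2  [terminal]
10. n6.lab = 12  [c.pre + 10]
11. n6.mk = 20  [20]
12. n5.env = 7  [7]
13. n5.key = "zv"  ["zv"]
14. n3.env = 18  [B₁.env + 11]
15. n3.key = "nxzv"  [f.hot ++ B₁.key]
16. n8.lab = false  [B₁.env > 18]
17. n8.ok = -1  [b.key * 3 - 1]
18. n9.live = true  [A₀.ok > -2]
19. n9.idx = 25  [25]
20. n10.lab = true  [B.live == true]
21. n10.ok = 12  [12]
22. n11.key = 15  [terminal]
23. n12.hot = "wx"  [terminal]
24. n10.lim = false  [false]
25. n10.pre = 10  [b.key - 5]
26. n9.env = 11  [B.idx - 14]
27. n9.key = "py"  ["py"]
28. n13.lab = false  [B.env == A₀.ok]
29. n13.ok = 30  [30]
30. n15.sig = false  [terminal]
31. n16.hot = "vq"  [terminal]
32. n17.hot = "nq"  [terminal]
33. n14.lab = 24  [len(f₁.hot) + 22]
34. n14.mk = -2  [-2]
35. n13.lim = false  [A.ok > 30]
36. n13.pre = 8  [S.lab + A.ok - 46]
37. n18.lab = false  [A₀.ok > -1]
38. n18.ok = -9  [A₀.ok * -1 - 10]
39. n19.key = 22  [terminal]
40. n20.lab = false  [A₀.lab == true]
41. n20.ok = 16  [b.key + A₀.ok + 3]
42. n21.key = 3  [terminal]
43. n22.key = 18  [terminal]
44. n23.pre = 18  [terminal]
45. n20.lim = true  [A.ok > 15]
46. n20.pre = 20  [(if A.lab then b₁.key else c.pre) + 2]
47. n18.lim = true  [A₁.lim == true]
48. n18.pre = 30  [A₁.pre + 10]
49. n8.lim = false  [false]
50. n8.pre = 8  [len(B.key) + 6]
51. n1.env = 30  [A.pre + B₁.env + 4]
52. n1.key = "mx"  ["mx"]
53. n0.lab = 11  [B.env - 19]
54. n0.mk = 3  [len(B.key) + 1]

11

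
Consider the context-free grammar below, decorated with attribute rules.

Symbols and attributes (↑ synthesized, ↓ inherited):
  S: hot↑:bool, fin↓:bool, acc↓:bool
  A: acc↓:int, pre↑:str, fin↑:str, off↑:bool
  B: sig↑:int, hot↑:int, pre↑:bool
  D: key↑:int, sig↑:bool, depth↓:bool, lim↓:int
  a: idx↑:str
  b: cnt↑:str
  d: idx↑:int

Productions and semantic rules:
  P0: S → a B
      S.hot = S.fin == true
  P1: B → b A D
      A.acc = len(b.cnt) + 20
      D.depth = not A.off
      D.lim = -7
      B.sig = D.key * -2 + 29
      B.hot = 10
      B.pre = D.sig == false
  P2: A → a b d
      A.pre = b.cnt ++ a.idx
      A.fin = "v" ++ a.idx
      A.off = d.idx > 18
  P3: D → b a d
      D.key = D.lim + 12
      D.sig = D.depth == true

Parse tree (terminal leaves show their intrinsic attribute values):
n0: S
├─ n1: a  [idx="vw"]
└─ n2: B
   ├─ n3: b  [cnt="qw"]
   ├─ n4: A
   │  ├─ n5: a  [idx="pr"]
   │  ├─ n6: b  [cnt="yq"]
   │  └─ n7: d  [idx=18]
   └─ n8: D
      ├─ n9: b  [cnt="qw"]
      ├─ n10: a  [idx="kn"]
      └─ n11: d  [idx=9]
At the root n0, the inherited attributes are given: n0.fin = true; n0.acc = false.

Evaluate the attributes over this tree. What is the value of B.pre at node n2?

1. n0.fin = true  [given at root]
2. n0.acc = false  [given at root]
3. n1.idx = "vw"  [terminal]
4. n3.cnt = "qw"  [terminal]
5. n4.acc = 22  [len(b.cnt) + 20]
6. n5.idx = "pr"  [terminal]
7. n6.cnt = "yq"  [terminal]
8. n7.idx = 18  [terminal]
9. n4.pre = "yqpr"  [b.cnt ++ a.idx]
10. n4.fin = "vpr"  ["v" ++ a.idx]
11. n4.off = false  [d.idx > 18]
12. n8.depth = true  [not A.off]
13. n8.lim = -7  [-7]
14. n9.cnt = "qw"  [terminal]
15. n10.idx = "kn"  [terminal]
16. n11.idx = 9  [terminal]
17. n8.key = 5  [D.lim + 12]
18. n8.sig = true  [D.depth == true]
19. n2.sig = 19  [D.key * -2 + 29]
20. n2.hot = 10  [10]
21. n2.pre = false  [D.sig == false]
22. n0.hot = true  [S.fin == true]

false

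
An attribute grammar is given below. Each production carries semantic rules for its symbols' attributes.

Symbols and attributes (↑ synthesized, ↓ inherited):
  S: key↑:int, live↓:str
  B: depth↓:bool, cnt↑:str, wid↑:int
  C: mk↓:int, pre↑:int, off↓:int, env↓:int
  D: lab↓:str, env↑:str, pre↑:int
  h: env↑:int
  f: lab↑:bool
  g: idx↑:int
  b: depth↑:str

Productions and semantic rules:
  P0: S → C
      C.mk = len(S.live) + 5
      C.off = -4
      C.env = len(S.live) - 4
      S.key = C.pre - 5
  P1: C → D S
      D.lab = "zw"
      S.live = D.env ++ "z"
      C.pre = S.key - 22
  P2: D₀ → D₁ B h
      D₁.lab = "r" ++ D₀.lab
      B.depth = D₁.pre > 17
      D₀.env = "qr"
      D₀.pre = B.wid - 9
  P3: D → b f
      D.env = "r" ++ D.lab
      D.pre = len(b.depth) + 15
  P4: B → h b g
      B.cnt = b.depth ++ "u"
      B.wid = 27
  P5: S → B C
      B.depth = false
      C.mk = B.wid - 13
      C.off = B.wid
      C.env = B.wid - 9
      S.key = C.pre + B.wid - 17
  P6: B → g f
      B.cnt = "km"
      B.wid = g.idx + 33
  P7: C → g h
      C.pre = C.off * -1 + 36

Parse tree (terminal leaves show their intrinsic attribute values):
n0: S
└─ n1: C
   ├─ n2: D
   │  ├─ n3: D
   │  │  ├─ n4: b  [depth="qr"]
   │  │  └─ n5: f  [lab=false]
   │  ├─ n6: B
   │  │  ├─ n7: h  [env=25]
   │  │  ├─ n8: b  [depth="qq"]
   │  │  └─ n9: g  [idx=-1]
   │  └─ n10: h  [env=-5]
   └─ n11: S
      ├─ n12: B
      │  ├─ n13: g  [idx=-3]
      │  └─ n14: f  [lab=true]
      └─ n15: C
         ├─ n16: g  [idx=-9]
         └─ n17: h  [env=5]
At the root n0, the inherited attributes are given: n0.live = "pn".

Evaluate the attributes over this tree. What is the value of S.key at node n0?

-8

1. n0.live = "pn"  [given at root]
2. n1.mk = 7  [len(S.live) + 5]
3. n1.off = -4  [-4]
4. n1.env = -2  [len(S.live) - 4]
5. n2.lab = "zw"  ["zw"]
6. n3.lab = "rzw"  ["r" ++ D₀.lab]
7. n4.depth = "qr"  [terminal]
8. n5.lab = false  [terminal]
9. n3.env = "rrzw"  ["r" ++ D.lab]
10. n3.pre = 17  [len(b.depth) + 15]
11. n6.depth = false  [D₁.pre > 17]
12. n7.env = 25  [terminal]
13. n8.depth = "qq"  [terminal]
14. n9.idx = -1  [terminal]
15. n6.cnt = "qqu"  [b.depth ++ "u"]
16. n6.wid = 27  [27]
17. n10.env = -5  [terminal]
18. n2.env = "qr"  ["qr"]
19. n2.pre = 18  [B.wid - 9]
20. n11.live = "qrz"  [D.env ++ "z"]
21. n12.depth = false  [false]
22. n13.idx = -3  [terminal]
23. n14.lab = true  [terminal]
24. n12.cnt = "km"  ["km"]
25. n12.wid = 30  [g.idx + 33]
26. n15.mk = 17  [B.wid - 13]
27. n15.off = 30  [B.wid]
28. n15.env = 21  [B.wid - 9]
29. n16.idx = -9  [terminal]
30. n17.env = 5  [terminal]
31. n15.pre = 6  [C.off * -1 + 36]
32. n11.key = 19  [C.pre + B.wid - 17]
33. n1.pre = -3  [S.key - 22]
34. n0.key = -8  [C.pre - 5]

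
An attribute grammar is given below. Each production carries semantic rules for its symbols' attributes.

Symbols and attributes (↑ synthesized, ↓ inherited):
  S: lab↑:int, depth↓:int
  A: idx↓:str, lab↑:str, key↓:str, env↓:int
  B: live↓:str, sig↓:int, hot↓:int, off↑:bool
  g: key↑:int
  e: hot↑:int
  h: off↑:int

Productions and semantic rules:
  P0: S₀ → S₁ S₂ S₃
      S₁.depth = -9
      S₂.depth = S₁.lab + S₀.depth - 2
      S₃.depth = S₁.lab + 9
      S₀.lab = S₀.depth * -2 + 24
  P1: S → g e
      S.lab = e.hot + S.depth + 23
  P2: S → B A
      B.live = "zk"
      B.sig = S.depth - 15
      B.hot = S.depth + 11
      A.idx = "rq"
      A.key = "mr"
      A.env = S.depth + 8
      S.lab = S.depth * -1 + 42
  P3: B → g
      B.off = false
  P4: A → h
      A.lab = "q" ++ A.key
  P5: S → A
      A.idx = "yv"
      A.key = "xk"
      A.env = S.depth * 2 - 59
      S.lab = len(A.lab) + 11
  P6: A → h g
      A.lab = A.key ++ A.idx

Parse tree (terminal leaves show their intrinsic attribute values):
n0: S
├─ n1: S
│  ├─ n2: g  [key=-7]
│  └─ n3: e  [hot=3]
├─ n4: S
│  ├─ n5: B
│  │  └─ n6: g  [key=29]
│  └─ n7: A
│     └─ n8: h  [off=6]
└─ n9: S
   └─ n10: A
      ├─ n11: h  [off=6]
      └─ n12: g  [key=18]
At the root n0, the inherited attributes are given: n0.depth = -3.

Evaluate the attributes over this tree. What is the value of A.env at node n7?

1. n0.depth = -3  [given at root]
2. n1.depth = -9  [-9]
3. n2.key = -7  [terminal]
4. n3.hot = 3  [terminal]
5. n1.lab = 17  [e.hot + S.depth + 23]
6. n4.depth = 12  [S₁.lab + S₀.depth - 2]
7. n5.live = "zk"  ["zk"]
8. n5.sig = -3  [S.depth - 15]
9. n5.hot = 23  [S.depth + 11]
10. n6.key = 29  [terminal]
11. n5.off = false  [false]
12. n7.idx = "rq"  ["rq"]
13. n7.key = "mr"  ["mr"]
14. n7.env = 20  [S.depth + 8]
15. n8.off = 6  [terminal]
16. n7.lab = "qmr"  ["q" ++ A.key]
17. n4.lab = 30  [S.depth * -1 + 42]
18. n9.depth = 26  [S₁.lab + 9]
19. n10.idx = "yv"  ["yv"]
20. n10.key = "xk"  ["xk"]
21. n10.env = -7  [S.depth * 2 - 59]
22. n11.off = 6  [terminal]
23. n12.key = 18  [terminal]
24. n10.lab = "xkyv"  [A.key ++ A.idx]
25. n9.lab = 15  [len(A.lab) + 11]
26. n0.lab = 30  [S₀.depth * -2 + 24]

20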